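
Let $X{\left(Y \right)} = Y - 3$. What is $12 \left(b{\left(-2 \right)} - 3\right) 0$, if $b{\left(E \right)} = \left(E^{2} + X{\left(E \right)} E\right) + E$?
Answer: $0$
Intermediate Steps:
$X{\left(Y \right)} = -3 + Y$
$b{\left(E \right)} = E + E^{2} + E \left(-3 + E\right)$ ($b{\left(E \right)} = \left(E^{2} + \left(-3 + E\right) E\right) + E = \left(E^{2} + E \left(-3 + E\right)\right) + E = E + E^{2} + E \left(-3 + E\right)$)
$12 \left(b{\left(-2 \right)} - 3\right) 0 = 12 \left(2 \left(-2\right) \left(-1 - 2\right) - 3\right) 0 = 12 \left(2 \left(-2\right) \left(-3\right) - 3\right) 0 = 12 \left(12 - 3\right) 0 = 12 \cdot 9 \cdot 0 = 12 \cdot 0 = 0$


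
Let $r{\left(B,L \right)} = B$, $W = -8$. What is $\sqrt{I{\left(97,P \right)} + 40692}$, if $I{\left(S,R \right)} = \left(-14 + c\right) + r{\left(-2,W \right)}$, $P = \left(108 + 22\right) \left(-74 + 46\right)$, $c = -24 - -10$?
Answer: $9 \sqrt{502} \approx 201.65$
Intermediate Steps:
$c = -14$ ($c = -24 + 10 = -14$)
$P = -3640$ ($P = 130 \left(-28\right) = -3640$)
$I{\left(S,R \right)} = -30$ ($I{\left(S,R \right)} = \left(-14 - 14\right) - 2 = -28 - 2 = -30$)
$\sqrt{I{\left(97,P \right)} + 40692} = \sqrt{-30 + 40692} = \sqrt{40662} = 9 \sqrt{502}$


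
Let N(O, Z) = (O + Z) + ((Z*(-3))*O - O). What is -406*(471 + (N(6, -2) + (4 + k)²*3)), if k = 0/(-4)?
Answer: -224518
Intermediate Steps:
k = 0 (k = 0*(-¼) = 0)
N(O, Z) = Z - 3*O*Z (N(O, Z) = (O + Z) + ((-3*Z)*O - O) = (O + Z) + (-3*O*Z - O) = (O + Z) + (-O - 3*O*Z) = Z - 3*O*Z)
-406*(471 + (N(6, -2) + (4 + k)²*3)) = -406*(471 + (-2*(1 - 3*6) + (4 + 0)²*3)) = -406*(471 + (-2*(1 - 18) + 4²*3)) = -406*(471 + (-2*(-17) + 16*3)) = -406*(471 + (34 + 48)) = -406*(471 + 82) = -406*553 = -224518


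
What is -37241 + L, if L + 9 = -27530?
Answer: -64780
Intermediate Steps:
L = -27539 (L = -9 - 27530 = -27539)
-37241 + L = -37241 - 27539 = -64780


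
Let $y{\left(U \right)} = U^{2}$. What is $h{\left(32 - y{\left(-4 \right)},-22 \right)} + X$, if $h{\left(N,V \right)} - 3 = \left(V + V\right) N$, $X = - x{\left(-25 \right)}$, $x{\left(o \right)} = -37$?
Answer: $-664$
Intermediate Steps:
$X = 37$ ($X = \left(-1\right) \left(-37\right) = 37$)
$h{\left(N,V \right)} = 3 + 2 N V$ ($h{\left(N,V \right)} = 3 + \left(V + V\right) N = 3 + 2 V N = 3 + 2 N V$)
$h{\left(32 - y{\left(-4 \right)},-22 \right)} + X = \left(3 + 2 \left(32 - \left(-4\right)^{2}\right) \left(-22\right)\right) + 37 = \left(3 + 2 \left(32 - 16\right) \left(-22\right)\right) + 37 = \left(3 + 2 \cdot 16 \left(-22\right)\right) + 37 = \left(3 - 704\right) + 37 = -701 + 37 = -664$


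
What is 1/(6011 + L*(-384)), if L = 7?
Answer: 1/3323 ≈ 0.00030093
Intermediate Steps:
1/(6011 + L*(-384)) = 1/(6011 + 7*(-384)) = 1/(6011 - 2688) = 1/3323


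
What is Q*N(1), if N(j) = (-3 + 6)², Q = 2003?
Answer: 18027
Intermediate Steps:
N(j) = 9 (N(j) = 3² = 9)
Q*N(1) = 2003*9 = 18027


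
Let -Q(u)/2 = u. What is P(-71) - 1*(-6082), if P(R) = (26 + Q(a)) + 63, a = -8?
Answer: 6187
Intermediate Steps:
Q(u) = -2*u
P(R) = 105 (P(R) = (26 - 2*(-8)) + 63 = (26 + 16) + 63 = 42 + 63 = 105)
P(-71) - 1*(-6082) = 105 - 1*(-6082) = 105 + 6082 = 6187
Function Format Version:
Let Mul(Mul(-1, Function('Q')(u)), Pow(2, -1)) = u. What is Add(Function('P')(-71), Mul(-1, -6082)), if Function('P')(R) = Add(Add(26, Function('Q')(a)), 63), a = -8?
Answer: 6187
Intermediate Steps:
Function('Q')(u) = Mul(-2, u)
Function('P')(R) = 105 (Function('P')(R) = Add(Add(26, Mul(-2, -8)), 63) = Add(Add(26, 16), 63) = Add(42, 63) = 105)
Add(Function('P')(-71), Mul(-1, -6082)) = Add(105, Mul(-1, -6082)) = Add(105, 6082) = 6187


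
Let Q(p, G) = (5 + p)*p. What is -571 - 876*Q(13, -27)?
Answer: -205555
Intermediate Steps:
Q(p, G) = p*(5 + p)
-571 - 876*Q(13, -27) = -571 - 11388*(5 + 13) = -571 - 11388*18 = -571 - 876*234 = -571 - 204984 = -205555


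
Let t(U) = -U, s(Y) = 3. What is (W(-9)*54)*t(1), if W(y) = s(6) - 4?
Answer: 54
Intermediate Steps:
W(y) = -1 (W(y) = 3 - 4 = -1)
(W(-9)*54)*t(1) = (-1*54)*(-1*1) = -54*(-1) = 54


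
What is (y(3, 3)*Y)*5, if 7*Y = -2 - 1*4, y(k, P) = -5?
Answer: 150/7 ≈ 21.429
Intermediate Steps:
Y = -6/7 (Y = (-2 - 1*4)/7 = (-2 - 4)/7 = (⅐)*(-6) = -6/7 ≈ -0.85714)
(y(3, 3)*Y)*5 = -5*(-6/7)*5 = (30/7)*5 = 150/7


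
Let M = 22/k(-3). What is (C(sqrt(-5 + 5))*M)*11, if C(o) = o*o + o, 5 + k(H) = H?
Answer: 0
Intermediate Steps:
k(H) = -5 + H
C(o) = o + o**2 (C(o) = o**2 + o = o + o**2)
M = -11/4 (M = 22/(-5 - 3) = 22/(-8) = 22*(-1/8) = -11/4 ≈ -2.7500)
(C(sqrt(-5 + 5))*M)*11 = ((sqrt(-5 + 5)*(1 + sqrt(-5 + 5)))*(-11/4))*11 = ((sqrt(0)*(1 + sqrt(0)))*(-11/4))*11 = ((0*(1 + 0))*(-11/4))*11 = ((0*1)*(-11/4))*11 = (0*(-11/4))*11 = 0*11 = 0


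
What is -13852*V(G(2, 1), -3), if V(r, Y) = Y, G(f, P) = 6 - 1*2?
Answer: 41556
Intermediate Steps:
G(f, P) = 4 (G(f, P) = 6 - 2 = 4)
-13852*V(G(2, 1), -3) = -13852*(-3) = -1*(-41556) = 41556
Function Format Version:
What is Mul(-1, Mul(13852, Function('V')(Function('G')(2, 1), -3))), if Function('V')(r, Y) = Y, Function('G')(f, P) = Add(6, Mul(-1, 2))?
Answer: 41556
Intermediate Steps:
Function('G')(f, P) = 4 (Function('G')(f, P) = Add(6, -2) = 4)
Mul(-1, Mul(13852, Function('V')(Function('G')(2, 1), -3))) = Mul(-1, Mul(13852, -3)) = Mul(-1, -41556) = 41556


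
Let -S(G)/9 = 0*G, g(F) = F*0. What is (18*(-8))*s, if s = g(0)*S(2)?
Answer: 0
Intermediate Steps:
g(F) = 0
S(G) = 0 (S(G) = -0*G = -9*0 = 0)
s = 0 (s = 0*0 = 0)
(18*(-8))*s = (18*(-8))*0 = -144*0 = 0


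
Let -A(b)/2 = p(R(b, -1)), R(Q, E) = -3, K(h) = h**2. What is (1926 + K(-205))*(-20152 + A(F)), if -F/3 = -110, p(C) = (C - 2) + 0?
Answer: -885261042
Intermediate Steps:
p(C) = -2 + C (p(C) = (-2 + C) + 0 = -2 + C)
F = 330 (F = -3*(-110) = 330)
A(b) = 10 (A(b) = -2*(-2 - 3) = -2*(-5) = 10)
(1926 + K(-205))*(-20152 + A(F)) = (1926 + (-205)**2)*(-20152 + 10) = (1926 + 42025)*(-20142) = 43951*(-20142) = -885261042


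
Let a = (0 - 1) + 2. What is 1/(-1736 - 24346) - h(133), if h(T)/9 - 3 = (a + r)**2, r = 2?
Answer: -2816857/26082 ≈ -108.00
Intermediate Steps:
a = 1 (a = -1 + 2 = 1)
h(T) = 108 (h(T) = 27 + 9*(1 + 2)**2 = 27 + 9*3**2 = 27 + 9*9 = 27 + 81 = 108)
1/(-1736 - 24346) - h(133) = 1/(-1736 - 24346) - 1*108 = 1/(-26082) - 108 = -1/26082 - 108 = -2816857/26082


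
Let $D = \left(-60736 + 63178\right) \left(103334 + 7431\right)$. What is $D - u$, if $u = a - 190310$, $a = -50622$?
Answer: $270729062$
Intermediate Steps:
$u = -240932$ ($u = -50622 - 190310 = -240932$)
$D = 270488130$ ($D = 2442 \cdot 110765 = 270488130$)
$D - u = 270488130 - -240932 = 270488130 + 240932 = 270729062$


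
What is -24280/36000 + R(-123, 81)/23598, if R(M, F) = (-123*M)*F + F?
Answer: 20160241/393300 ≈ 51.259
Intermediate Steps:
R(M, F) = F - 123*F*M (R(M, F) = -123*F*M + F = F - 123*F*M)
-24280/36000 + R(-123, 81)/23598 = -24280/36000 + (81*(1 - 123*(-123)))/23598 = -24280*1/36000 + (81*(1 + 15129))*(1/23598) = -607/900 + (81*15130)*(1/23598) = -607/900 + 1225530*(1/23598) = -607/900 + 22695/437 = 20160241/393300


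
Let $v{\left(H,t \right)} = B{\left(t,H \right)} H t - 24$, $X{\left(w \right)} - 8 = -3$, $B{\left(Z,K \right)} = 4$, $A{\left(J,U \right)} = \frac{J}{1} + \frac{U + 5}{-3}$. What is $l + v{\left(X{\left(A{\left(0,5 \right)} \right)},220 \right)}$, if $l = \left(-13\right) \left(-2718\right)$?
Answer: $39710$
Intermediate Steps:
$A{\left(J,U \right)} = - \frac{5}{3} + J - \frac{U}{3}$ ($A{\left(J,U \right)} = J 1 + \left(5 + U\right) \left(- \frac{1}{3}\right) = J - \left(\frac{5}{3} + \frac{U}{3}\right) = - \frac{5}{3} + J - \frac{U}{3}$)
$X{\left(w \right)} = 5$ ($X{\left(w \right)} = 8 - 3 = 5$)
$v{\left(H,t \right)} = -24 + 4 H t$ ($v{\left(H,t \right)} = 4 H t - 24 = -24 + 4 H t$)
$l = 35334$
$l + v{\left(X{\left(A{\left(0,5 \right)} \right)},220 \right)} = 35334 - \left(24 - 4400\right) = 35334 + \left(-24 + 4400\right) = 35334 + 4376 = 39710$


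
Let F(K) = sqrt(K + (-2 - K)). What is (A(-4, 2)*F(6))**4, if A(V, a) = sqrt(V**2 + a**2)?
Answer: 1600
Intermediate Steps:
F(K) = I*sqrt(2) (F(K) = sqrt(-2) = I*sqrt(2))
(A(-4, 2)*F(6))**4 = (sqrt((-4)**2 + 2**2)*(I*sqrt(2)))**4 = (sqrt(16 + 4)*(I*sqrt(2)))**4 = (sqrt(20)*(I*sqrt(2)))**4 = ((2*sqrt(5))*(I*sqrt(2)))**4 = (2*I*sqrt(10))**4 = 1600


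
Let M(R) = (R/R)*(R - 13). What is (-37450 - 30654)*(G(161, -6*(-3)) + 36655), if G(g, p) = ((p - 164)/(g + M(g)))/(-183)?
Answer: -141161233272824/56547 ≈ -2.4964e+9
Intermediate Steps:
M(R) = -13 + R (M(R) = 1*(-13 + R) = -13 + R)
G(g, p) = -(-164 + p)/(183*(-13 + 2*g)) (G(g, p) = ((p - 164)/(g + (-13 + g)))/(-183) = ((-164 + p)/(-13 + 2*g))*(-1/183) = -(-164 + p)/(183*(-13 + 2*g)))
(-37450 - 30654)*(G(161, -6*(-3)) + 36655) = (-37450 - 30654)*((164 - (-6)*(-3))/(183*(-13 + 2*161)) + 36655) = -68104*((164 - 1*18)/(183*(-13 + 322)) + 36655) = -68104*((1/183)*(164 - 18)/309 + 36655) = -68104*((1/183)*(1/309)*146 + 36655) = -68104*(146/56547 + 36655) = -68104*2072730431/56547 = -141161233272824/56547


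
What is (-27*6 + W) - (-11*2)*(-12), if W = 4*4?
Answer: -410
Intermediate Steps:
W = 16
(-27*6 + W) - (-11*2)*(-12) = (-27*6 + 16) - (-11*2)*(-12) = (-162 + 16) - (-22)*(-12) = -146 - 1*264 = -146 - 264 = -410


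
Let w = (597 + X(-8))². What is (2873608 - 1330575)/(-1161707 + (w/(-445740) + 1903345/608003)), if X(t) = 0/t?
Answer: -139393104420649420/104945014297338489 ≈ -1.3282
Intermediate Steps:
X(t) = 0
w = 356409 (w = (597 + 0)² = 597² = 356409)
(2873608 - 1330575)/(-1161707 + (w/(-445740) + 1903345/608003)) = (2873608 - 1330575)/(-1161707 + (356409/(-445740) + 1903345/608003)) = 1543033/(-1161707 + (356409*(-1/445740) + 1903345*(1/608003))) = 1543033/(-1161707 + (-118803/148580 + 1903345/608003)) = 1543033/(-1161707 + 210566419691/90337085740) = 1543033/(-104945014297338489/90337085740) = 1543033*(-90337085740/104945014297338489) = -139393104420649420/104945014297338489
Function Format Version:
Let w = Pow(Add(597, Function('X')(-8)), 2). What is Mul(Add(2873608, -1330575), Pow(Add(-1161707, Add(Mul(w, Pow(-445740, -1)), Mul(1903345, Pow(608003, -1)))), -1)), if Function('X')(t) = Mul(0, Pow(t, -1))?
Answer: Rational(-139393104420649420, 104945014297338489) ≈ -1.3282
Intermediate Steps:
Function('X')(t) = 0
w = 356409 (w = Pow(Add(597, 0), 2) = Pow(597, 2) = 356409)
Mul(Add(2873608, -1330575), Pow(Add(-1161707, Add(Mul(w, Pow(-445740, -1)), Mul(1903345, Pow(608003, -1)))), -1)) = Mul(Add(2873608, -1330575), Pow(Add(-1161707, Add(Mul(356409, Pow(-445740, -1)), Mul(1903345, Pow(608003, -1)))), -1)) = Mul(1543033, Pow(Add(-1161707, Add(Mul(356409, Rational(-1, 445740)), Mul(1903345, Rational(1, 608003)))), -1)) = Mul(1543033, Pow(Add(-1161707, Add(Rational(-118803, 148580), Rational(1903345, 608003))), -1)) = Mul(1543033, Pow(Add(-1161707, Rational(210566419691, 90337085740)), -1)) = Mul(1543033, Pow(Rational(-104945014297338489, 90337085740), -1)) = Mul(1543033, Rational(-90337085740, 104945014297338489)) = Rational(-139393104420649420, 104945014297338489)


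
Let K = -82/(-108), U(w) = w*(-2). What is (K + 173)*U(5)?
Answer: -46915/27 ≈ -1737.6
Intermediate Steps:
U(w) = -2*w
K = 41/54 (K = -82*(-1/108) = 41/54 ≈ 0.75926)
(K + 173)*U(5) = (41/54 + 173)*(-2*5) = (9383/54)*(-10) = -46915/27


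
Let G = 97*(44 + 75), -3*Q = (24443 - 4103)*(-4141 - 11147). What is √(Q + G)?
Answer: 29*√123263 ≈ 10182.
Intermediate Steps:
Q = 103652640 (Q = -(24443 - 4103)*(-4141 - 11147)/3 = -6780*(-15288) = -⅓*(-310957920) = 103652640)
G = 11543 (G = 97*119 = 11543)
√(Q + G) = √(103652640 + 11543) = √103664183 = 29*√123263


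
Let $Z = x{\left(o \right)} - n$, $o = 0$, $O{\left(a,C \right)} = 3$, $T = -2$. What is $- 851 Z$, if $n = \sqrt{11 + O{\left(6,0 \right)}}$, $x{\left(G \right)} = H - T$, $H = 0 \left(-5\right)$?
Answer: $-1702 + 851 \sqrt{14} \approx 1482.2$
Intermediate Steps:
$H = 0$
$x{\left(G \right)} = 2$ ($x{\left(G \right)} = 0 - -2 = 0 + 2 = 2$)
$n = \sqrt{14}$ ($n = \sqrt{11 + 3} = \sqrt{14} \approx 3.7417$)
$Z = 2 - \sqrt{14} \approx -1.7417$
$- 851 Z = - 851 \left(2 - \sqrt{14}\right) = -1702 + 851 \sqrt{14}$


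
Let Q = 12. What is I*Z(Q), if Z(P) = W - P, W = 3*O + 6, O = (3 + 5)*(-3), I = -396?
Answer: 30888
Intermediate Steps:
O = -24 (O = 8*(-3) = -24)
W = -66 (W = 3*(-24) + 6 = -72 + 6 = -66)
Z(P) = -66 - P
I*Z(Q) = -396*(-66 - 1*12) = -396*(-66 - 12) = -396*(-78) = 30888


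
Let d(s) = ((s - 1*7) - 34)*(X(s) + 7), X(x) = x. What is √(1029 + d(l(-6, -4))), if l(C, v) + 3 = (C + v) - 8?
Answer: √1897 ≈ 43.555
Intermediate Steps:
l(C, v) = -11 + C + v (l(C, v) = -3 + ((C + v) - 8) = -3 + (-8 + C + v) = -11 + C + v)
d(s) = (-41 + s)*(7 + s) (d(s) = ((s - 1*7) - 34)*(s + 7) = ((s - 7) - 34)*(7 + s) = ((-7 + s) - 34)*(7 + s) = (-41 + s)*(7 + s))
√(1029 + d(l(-6, -4))) = √(1029 + (-287 + (-11 - 6 - 4)² - 34*(-11 - 6 - 4))) = √(1029 + (-287 + (-21)² - 34*(-21))) = √(1029 + (-287 + 441 + 714)) = √(1029 + 868) = √1897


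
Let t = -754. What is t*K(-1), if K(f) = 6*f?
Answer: 4524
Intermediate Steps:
t*K(-1) = -4524*(-1) = -754*(-6) = 4524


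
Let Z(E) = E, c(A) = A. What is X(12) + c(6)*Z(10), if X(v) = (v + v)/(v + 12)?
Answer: 61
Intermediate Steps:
X(v) = 2*v/(12 + v) (X(v) = (2*v)/(12 + v) = 2*v/(12 + v))
X(12) + c(6)*Z(10) = 2*12/(12 + 12) + 6*10 = 2*12/24 + 60 = 2*12*(1/24) + 60 = 1 + 60 = 61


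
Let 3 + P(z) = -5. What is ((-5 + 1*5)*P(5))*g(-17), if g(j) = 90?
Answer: 0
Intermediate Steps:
P(z) = -8 (P(z) = -3 - 5 = -8)
((-5 + 1*5)*P(5))*g(-17) = ((-5 + 1*5)*(-8))*90 = ((-5 + 5)*(-8))*90 = (0*(-8))*90 = 0*90 = 0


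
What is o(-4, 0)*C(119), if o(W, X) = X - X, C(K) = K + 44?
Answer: 0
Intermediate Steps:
C(K) = 44 + K
o(W, X) = 0
o(-4, 0)*C(119) = 0*(44 + 119) = 0*163 = 0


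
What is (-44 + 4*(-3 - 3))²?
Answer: 4624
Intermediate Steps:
(-44 + 4*(-3 - 3))² = (-44 + 4*(-6))² = (-44 - 24)² = (-68)² = 4624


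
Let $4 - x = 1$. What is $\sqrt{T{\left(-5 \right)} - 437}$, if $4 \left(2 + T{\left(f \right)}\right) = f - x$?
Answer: $21 i \approx 21.0 i$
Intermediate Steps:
$x = 3$ ($x = 4 - 1 = 3$)
$T{\left(f \right)} = - \frac{11}{4} + \frac{f}{4}$ ($T{\left(f \right)} = -2 + \frac{f - 3}{4} = -2 + \frac{-3 + f}{4} = -2 + \left(- \frac{3}{4} + \frac{f}{4}\right) = - \frac{11}{4} + \frac{f}{4}$)
$\sqrt{T{\left(-5 \right)} - 437} = \sqrt{\left(- \frac{11}{4} + \frac{1}{4} \left(-5\right)\right) - 437} = \sqrt{\left(- \frac{11}{4} - \frac{5}{4}\right) - 437} = \sqrt{-4 - 437} = \sqrt{-441} = 21 i$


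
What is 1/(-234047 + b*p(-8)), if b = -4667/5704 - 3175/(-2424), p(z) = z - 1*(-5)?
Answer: -288052/67418131281 ≈ -4.2726e-6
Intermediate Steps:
p(z) = 5 + z (p(z) = z + 5 = 5 + z)
b = 424837/864156 (b = -4667*1/5704 - 3175*(-1/2424) = -4667/5704 + 3175/2424 = 424837/864156 ≈ 0.49162)
1/(-234047 + b*p(-8)) = 1/(-234047 + 424837*(5 - 8)/864156) = 1/(-234047 + (424837/864156)*(-3)) = 1/(-234047 - 424837/288052) = 1/(-67418131281/288052) = -288052/67418131281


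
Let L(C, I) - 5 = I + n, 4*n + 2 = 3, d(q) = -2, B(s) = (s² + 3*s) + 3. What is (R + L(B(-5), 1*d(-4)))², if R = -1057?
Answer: 17766225/16 ≈ 1.1104e+6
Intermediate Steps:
B(s) = 3 + s² + 3*s
n = ¼ (n = -½ + (¼)*3 = -½ + ¾ = ¼ ≈ 0.25000)
L(C, I) = 21/4 + I (L(C, I) = 5 + (I + ¼) = 5 + (¼ + I) = 21/4 + I)
(R + L(B(-5), 1*d(-4)))² = (-1057 + (21/4 + 1*(-2)))² = (-1057 + (21/4 - 2))² = (-1057 + 13/4)² = (-4215/4)² = 17766225/16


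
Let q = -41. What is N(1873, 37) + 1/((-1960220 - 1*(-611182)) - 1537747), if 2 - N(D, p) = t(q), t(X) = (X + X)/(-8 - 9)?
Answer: -138565697/49075345 ≈ -2.8235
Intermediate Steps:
t(X) = -2*X/17 (t(X) = (2*X)/(-17) = (2*X)*(-1/17) = -2*X/17)
N(D, p) = -48/17 (N(D, p) = 2 - (-2)*(-41)/17 = 2 - 1*82/17 = 2 - 82/17 = -48/17)
N(1873, 37) + 1/((-1960220 - 1*(-611182)) - 1537747) = -48/17 + 1/((-1960220 - 1*(-611182)) - 1537747) = -48/17 + 1/((-1960220 + 611182) - 1537747) = -48/17 + 1/(-1349038 - 1537747) = -48/17 + 1/(-2886785) = -48/17 - 1/2886785 = -138565697/49075345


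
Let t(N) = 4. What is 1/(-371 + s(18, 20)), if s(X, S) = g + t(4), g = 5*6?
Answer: -1/337 ≈ -0.0029674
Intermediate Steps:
g = 30
s(X, S) = 34 (s(X, S) = 30 + 4 = 34)
1/(-371 + s(18, 20)) = 1/(-371 + 34) = 1/(-337) = -1/337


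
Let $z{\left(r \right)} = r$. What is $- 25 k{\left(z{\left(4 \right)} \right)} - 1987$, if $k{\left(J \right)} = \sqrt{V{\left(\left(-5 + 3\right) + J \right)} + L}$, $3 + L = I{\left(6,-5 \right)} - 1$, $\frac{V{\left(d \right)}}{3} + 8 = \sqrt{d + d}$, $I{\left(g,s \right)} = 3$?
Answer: $-1987 - 25 i \sqrt{19} \approx -1987.0 - 108.97 i$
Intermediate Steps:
$V{\left(d \right)} = -24 + 3 \sqrt{2} \sqrt{d}$ ($V{\left(d \right)} = -24 + 3 \sqrt{d + d} = -24 + 3 \sqrt{2 d} = -24 + 3 \sqrt{2} \sqrt{d}$)
$L = -1$ ($L = -3 + \left(3 - 1\right) = -3 + 2 = -1$)
$k{\left(J \right)} = \sqrt{-25 + 3 \sqrt{2} \sqrt{-2 + J}}$ ($k{\left(J \right)} = \sqrt{\left(-24 + 3 \sqrt{2} \sqrt{\left(-5 + 3\right) + J}\right) - 1} = \sqrt{\left(-24 + 3 \sqrt{2} \sqrt{-2 + J}\right) - 1} = \sqrt{-25 + 3 \sqrt{2} \sqrt{-2 + J}}$)
$- 25 k{\left(z{\left(4 \right)} \right)} - 1987 = - 25 \sqrt{-25 + 3 \sqrt{2} \sqrt{-2 + 4}} - 1987 = - 25 \sqrt{-25 + 3 \sqrt{2} \sqrt{2}} - 1987 = - 25 \sqrt{-25 + 6} - 1987 = - 25 \sqrt{-19} - 1987 = - 25 i \sqrt{19} - 1987 = -1987 - 25 i \sqrt{19}$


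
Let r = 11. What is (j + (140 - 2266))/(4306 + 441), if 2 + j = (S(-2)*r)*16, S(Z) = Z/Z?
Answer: -1952/4747 ≈ -0.41121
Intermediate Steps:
S(Z) = 1
j = 174 (j = -2 + (1*11)*16 = -2 + 11*16 = -2 + 176 = 174)
(j + (140 - 2266))/(4306 + 441) = (174 + (140 - 2266))/(4306 + 441) = (174 - 2126)/4747 = -1952*1/4747 = -1952/4747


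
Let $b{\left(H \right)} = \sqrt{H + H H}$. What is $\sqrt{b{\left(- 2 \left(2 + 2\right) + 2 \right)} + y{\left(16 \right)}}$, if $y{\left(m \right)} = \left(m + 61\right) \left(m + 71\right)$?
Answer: $\sqrt{6699 + \sqrt{30}} \approx 81.881$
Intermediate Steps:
$y{\left(m \right)} = \left(61 + m\right) \left(71 + m\right)$
$b{\left(H \right)} = \sqrt{H + H^{2}}$
$\sqrt{b{\left(- 2 \left(2 + 2\right) + 2 \right)} + y{\left(16 \right)}} = \sqrt{\sqrt{\left(- 2 \left(2 + 2\right) + 2\right) \left(1 + \left(- 2 \left(2 + 2\right) + 2\right)\right)} + \left(4331 + 16^{2} + 132 \cdot 16\right)} = \sqrt{\sqrt{\left(\left(-2\right) 4 + 2\right) \left(1 + \left(\left(-2\right) 4 + 2\right)\right)} + \left(4331 + 256 + 2112\right)} = \sqrt{\sqrt{\left(-8 + 2\right) \left(1 + \left(-8 + 2\right)\right)} + 6699} = \sqrt{\sqrt{- 6 \left(1 - 6\right)} + 6699} = \sqrt{\sqrt{\left(-6\right) \left(-5\right)} + 6699} = \sqrt{\sqrt{30} + 6699} = \sqrt{6699 + \sqrt{30}}$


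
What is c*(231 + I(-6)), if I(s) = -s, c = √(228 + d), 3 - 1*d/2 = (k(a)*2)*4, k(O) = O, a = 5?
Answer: 237*√154 ≈ 2941.1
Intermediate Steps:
d = -74 (d = 6 - 2*5*2*4 = 6 - 20*4 = 6 - 2*40 = 6 - 80 = -74)
c = √154 (c = √(228 - 74) = √154 ≈ 12.410)
c*(231 + I(-6)) = √154*(231 - 1*(-6)) = √154*(231 + 6) = √154*237 = 237*√154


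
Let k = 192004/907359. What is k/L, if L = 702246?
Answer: 96002/318594614157 ≈ 3.0133e-7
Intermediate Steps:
k = 192004/907359 (k = 192004*(1/907359) = 192004/907359 ≈ 0.21161)
k/L = (192004/907359)/702246 = (192004/907359)*(1/702246) = 96002/318594614157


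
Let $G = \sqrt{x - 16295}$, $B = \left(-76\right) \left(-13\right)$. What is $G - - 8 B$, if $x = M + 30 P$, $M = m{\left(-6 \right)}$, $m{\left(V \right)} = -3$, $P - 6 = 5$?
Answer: $7904 + 4 i \sqrt{998} \approx 7904.0 + 126.36 i$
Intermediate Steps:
$P = 11$ ($P = 6 + 5 = 11$)
$M = -3$
$B = 988$
$x = 327$ ($x = -3 + 30 \cdot 11 = -3 + 330 = 327$)
$G = 4 i \sqrt{998}$ ($G = \sqrt{327 - 16295} = \sqrt{-15968} = 4 i \sqrt{998} \approx 126.36 i$)
$G - - 8 B = 4 i \sqrt{998} - \left(-8\right) 988 = 4 i \sqrt{998} - -7904 = 4 i \sqrt{998} + 7904 = 7904 + 4 i \sqrt{998}$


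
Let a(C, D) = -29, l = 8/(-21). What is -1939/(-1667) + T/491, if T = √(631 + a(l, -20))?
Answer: 1939/1667 + √602/491 ≈ 1.2131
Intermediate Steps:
l = -8/21 (l = 8*(-1/21) = -8/21 ≈ -0.38095)
T = √602 (T = √(631 - 29) = √602 ≈ 24.536)
-1939/(-1667) + T/491 = -1939/(-1667) + √602/491 = -1939*(-1/1667) + √602*(1/491) = 1939/1667 + √602/491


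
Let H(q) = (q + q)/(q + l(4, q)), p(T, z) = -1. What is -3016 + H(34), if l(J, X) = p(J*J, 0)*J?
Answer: -45206/15 ≈ -3013.7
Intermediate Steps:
l(J, X) = -J
H(q) = 2*q/(-4 + q) (H(q) = (q + q)/(q - 1*4) = (2*q)/(q - 4) = (2*q)/(-4 + q) = 2*q/(-4 + q))
-3016 + H(34) = -3016 + 2*34/(-4 + 34) = -3016 + 2*34/30 = -3016 + 2*34*(1/30) = -3016 + 34/15 = -45206/15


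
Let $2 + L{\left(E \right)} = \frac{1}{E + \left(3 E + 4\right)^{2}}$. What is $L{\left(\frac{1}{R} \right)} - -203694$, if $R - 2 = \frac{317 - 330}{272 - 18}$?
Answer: $\frac{19223231833}{94374} \approx 2.0369 \cdot 10^{5}$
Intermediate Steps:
$R = \frac{495}{254}$ ($R = 2 + \frac{317 - 330}{272 - 18} = 2 - \frac{13}{254} = \frac{495}{254} \approx 1.9488$)
$L{\left(E \right)} = -2 + \frac{1}{E + \left(4 + 3 E\right)^{2}}$ ($L{\left(E \right)} = -2 + \frac{1}{E + \left(3 E + 4\right)^{2}} = -2 + \frac{1}{E + \left(4 + 3 E\right)^{2}}$)
$L{\left(\frac{1}{R} \right)} - -203694 = \frac{1 - \frac{2}{\frac{495}{254}} - 2 \left(4 + \frac{3}{\frac{495}{254}}\right)^{2}}{\frac{1}{\frac{495}{254}} + \left(4 + \frac{3}{\frac{495}{254}}\right)^{2}} - -203694 = \frac{1 - \frac{508}{495} - 2 \left(4 + 3 \cdot \frac{254}{495}\right)^{2}}{\frac{254}{495} + \left(4 + 3 \cdot \frac{254}{495}\right)^{2}} + 203694 = \frac{1 - \frac{508}{495} - 2 \left(4 + \frac{254}{165}\right)^{2}}{\frac{254}{495} + \left(4 + \frac{254}{165}\right)^{2}} + 203694 = \frac{1 - \frac{508}{495} - 2 \left(\frac{914}{165}\right)^{2}}{\frac{254}{495} + \left(\frac{914}{165}\right)^{2}} + 203694 = \frac{1 - \frac{508}{495} - \frac{1670792}{27225}}{\frac{254}{495} + \frac{835396}{27225}} + 203694 = \frac{1 - \frac{508}{495} - \frac{1670792}{27225}}{\frac{94374}{3025}} + 203694 = \frac{3025}{94374} \left(- \frac{185723}{3025}\right) + 203694 = - \frac{185723}{94374} + 203694 = \frac{19223231833}{94374}$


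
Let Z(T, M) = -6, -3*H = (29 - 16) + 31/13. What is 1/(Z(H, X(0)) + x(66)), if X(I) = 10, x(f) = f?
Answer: 1/60 ≈ 0.016667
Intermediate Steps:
H = -200/39 (H = -((29 - 16) + 31/13)/3 = -(13 + 31*(1/13))/3 = -(13 + 31/13)/3 = -1/3*200/13 = -200/39 ≈ -5.1282)
1/(Z(H, X(0)) + x(66)) = 1/(-6 + 66) = 1/60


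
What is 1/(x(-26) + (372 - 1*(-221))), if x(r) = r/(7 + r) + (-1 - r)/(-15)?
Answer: 57/33784 ≈ 0.0016872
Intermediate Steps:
x(r) = 1/15 + r/15 + r/(7 + r) (x(r) = r/(7 + r) + (-1 - r)*(-1/15) = r/(7 + r) + (1/15 + r/15) = 1/15 + r/15 + r/(7 + r))
1/(x(-26) + (372 - 1*(-221))) = 1/((7 + (-26)**2 + 23*(-26))/(15*(7 - 26)) + (372 - 1*(-221))) = 1/((1/15)*(7 + 676 - 598)/(-19) + (372 + 221)) = 1/((1/15)*(-1/19)*85 + 593) = 1/(-17/57 + 593) = 1/(33784/57) = 57/33784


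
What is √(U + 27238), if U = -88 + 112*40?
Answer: √31630 ≈ 177.85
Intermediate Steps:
U = 4392 (U = -88 + 4480 = 4392)
√(U + 27238) = √(4392 + 27238) = √31630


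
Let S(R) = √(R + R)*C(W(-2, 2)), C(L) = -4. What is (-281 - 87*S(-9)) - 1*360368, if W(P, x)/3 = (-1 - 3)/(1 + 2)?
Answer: -360649 + 1044*I*√2 ≈ -3.6065e+5 + 1476.4*I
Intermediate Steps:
W(P, x) = -4 (W(P, x) = 3*((-1 - 3)/(1 + 2)) = 3*(-4/3) = -4)
S(R) = -4*√2*√R (S(R) = √(R + R)*(-4) = √(2*R)*(-4) = (√2*√R)*(-4) = -4*√2*√R)
(-281 - 87*S(-9)) - 1*360368 = (-281 - (-348)*√2*√(-9)) - 1*360368 = (-281 - (-348)*√2*3*I) - 360368 = (-281 - (-1044)*I*√2) - 360368 = (-281 + 1044*I*√2) - 360368 = -360649 + 1044*I*√2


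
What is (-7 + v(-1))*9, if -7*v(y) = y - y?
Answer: -63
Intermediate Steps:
v(y) = 0 (v(y) = -(y - y)/7 = -⅐*0 = 0)
(-7 + v(-1))*9 = (-7 + 0)*9 = -7*9 = -63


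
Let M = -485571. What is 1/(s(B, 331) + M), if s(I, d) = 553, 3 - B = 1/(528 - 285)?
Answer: -1/485018 ≈ -2.0618e-6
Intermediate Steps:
B = 728/243 (B = 3 - 1/(528 - 285) = 3 - 1/243 = 728/243 ≈ 2.9959)
1/(s(B, 331) + M) = 1/(553 - 485571) = 1/(-485018) = -1/485018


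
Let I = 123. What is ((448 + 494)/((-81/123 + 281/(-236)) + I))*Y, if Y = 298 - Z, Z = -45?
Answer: 446624808/167465 ≈ 2667.0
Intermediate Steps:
Y = 343 (Y = 298 - 1*(-45) = 298 + 45 = 343)
((448 + 494)/((-81/123 + 281/(-236)) + I))*Y = ((448 + 494)/((-81/123 + 281/(-236)) + 123))*343 = (942/((-81*1/123 + 281*(-1/236)) + 123))*343 = (942/((-27/41 - 281/236) + 123))*343 = (942/(-17893/9676 + 123))*343 = (942/(1172255/9676))*343 = (942*(9676/1172255))*343 = (9114792/1172255)*343 = 446624808/167465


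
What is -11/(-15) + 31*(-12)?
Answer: -5569/15 ≈ -371.27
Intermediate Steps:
-11/(-15) + 31*(-12) = -11*(-1/15) - 372 = 11/15 - 372 = -5569/15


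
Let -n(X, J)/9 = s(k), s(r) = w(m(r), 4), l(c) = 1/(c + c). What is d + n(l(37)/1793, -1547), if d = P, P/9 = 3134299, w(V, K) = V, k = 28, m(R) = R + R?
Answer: 28208187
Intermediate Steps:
m(R) = 2*R
l(c) = 1/(2*c)
s(r) = 2*r
P = 28208691 (P = 9*3134299 = 28208691)
n(X, J) = -504 (n(X, J) = -18*28 = -9*56 = -504)
d = 28208691
d + n(l(37)/1793, -1547) = 28208691 - 504 = 28208187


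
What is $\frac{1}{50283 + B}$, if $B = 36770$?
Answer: $\frac{1}{87053} \approx 1.1487 \cdot 10^{-5}$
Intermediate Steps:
$\frac{1}{50283 + B} = \frac{1}{50283 + 36770} = \frac{1}{87053}$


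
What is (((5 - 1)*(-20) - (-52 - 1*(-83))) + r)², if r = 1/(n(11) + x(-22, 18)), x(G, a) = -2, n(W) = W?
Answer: 996004/81 ≈ 12296.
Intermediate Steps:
r = ⅑ (r = 1/(11 - 2) = 1/9 = ⅑ ≈ 0.11111)
(((5 - 1)*(-20) - (-52 - 1*(-83))) + r)² = (((5 - 1)*(-20) - (-52 - 1*(-83))) + ⅑)² = ((4*(-20) - (-52 + 83)) + ⅑)² = ((-80 - 1*31) + ⅑)² = ((-80 - 31) + ⅑)² = (-111 + ⅑)² = (-998/9)² = 996004/81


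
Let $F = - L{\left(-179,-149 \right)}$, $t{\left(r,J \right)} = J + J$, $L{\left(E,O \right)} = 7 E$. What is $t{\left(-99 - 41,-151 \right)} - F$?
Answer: $-1555$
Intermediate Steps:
$t{\left(r,J \right)} = 2 J$
$F = 1253$ ($F = - 7 \left(-179\right) = \left(-1\right) \left(-1253\right) = 1253$)
$t{\left(-99 - 41,-151 \right)} - F = 2 \left(-151\right) - 1253 = -302 - 1253 = -1555$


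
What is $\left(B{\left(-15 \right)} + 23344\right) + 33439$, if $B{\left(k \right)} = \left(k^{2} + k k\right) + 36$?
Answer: $57269$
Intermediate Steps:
$B{\left(k \right)} = 36 + 2 k^{2}$ ($B{\left(k \right)} = \left(k^{2} + k^{2}\right) + 36 = 2 k^{2} + 36 = 36 + 2 k^{2}$)
$\left(B{\left(-15 \right)} + 23344\right) + 33439 = \left(\left(36 + 2 \left(-15\right)^{2}\right) + 23344\right) + 33439 = \left(\left(36 + 2 \cdot 225\right) + 23344\right) + 33439 = \left(\left(36 + 450\right) + 23344\right) + 33439 = \left(486 + 23344\right) + 33439 = 23830 + 33439 = 57269$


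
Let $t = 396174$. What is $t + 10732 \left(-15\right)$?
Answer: $235194$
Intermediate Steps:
$t + 10732 \left(-15\right) = 396174 + 10732 \left(-15\right) = 396174 - 160980 = 235194$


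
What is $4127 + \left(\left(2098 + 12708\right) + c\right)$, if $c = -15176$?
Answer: $3757$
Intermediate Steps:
$4127 + \left(\left(2098 + 12708\right) + c\right) = 4127 + \left(\left(2098 + 12708\right) - 15176\right) = 4127 + \left(14806 - 15176\right) = 4127 - 370 = 3757$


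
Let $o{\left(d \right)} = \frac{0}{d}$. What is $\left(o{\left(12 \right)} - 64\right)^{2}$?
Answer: $4096$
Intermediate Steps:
$o{\left(d \right)} = 0$
$\left(o{\left(12 \right)} - 64\right)^{2} = \left(0 - 64\right)^{2} = \left(-64\right)^{2} = 4096$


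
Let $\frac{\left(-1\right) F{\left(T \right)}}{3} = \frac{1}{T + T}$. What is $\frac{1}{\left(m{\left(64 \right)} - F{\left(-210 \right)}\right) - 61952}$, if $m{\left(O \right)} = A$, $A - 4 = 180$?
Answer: $- \frac{140}{8647521} \approx -1.619 \cdot 10^{-5}$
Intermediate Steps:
$A = 184$ ($A = 4 + 180 = 184$)
$m{\left(O \right)} = 184$
$F{\left(T \right)} = - \frac{3}{2 T}$ ($F{\left(T \right)} = - \frac{3}{T + T} = - \frac{3}{2 T}$)
$\frac{1}{\left(m{\left(64 \right)} - F{\left(-210 \right)}\right) - 61952} = \frac{1}{\left(184 - - \frac{3}{2 \left(-210\right)}\right) - 61952} = \frac{1}{\left(184 - \left(- \frac{3}{2}\right) \left(- \frac{1}{210}\right)\right) - 61952} = \frac{1}{\left(184 - \frac{1}{140}\right) - 61952} = \frac{1}{\frac{25759}{140} - 61952} = \frac{1}{- \frac{8647521}{140}} = - \frac{140}{8647521}$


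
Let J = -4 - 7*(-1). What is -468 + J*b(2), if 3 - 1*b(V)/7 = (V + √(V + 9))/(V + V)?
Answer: -831/2 - 21*√11/4 ≈ -432.91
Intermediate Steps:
J = 3 (J = -4 + 7 = 3)
b(V) = 21 - 7*(V + √(9 + V))/(2*V) (b(V) = 21 - 7*(V + √(V + 9))/(V + V) = 21 - 7*(V + √(9 + V))/(2*V))
-468 + J*b(2) = -468 + 3*((7/2)*(-√(9 + 2) + 5*2)/2) = -468 + 3*((7/2)*(½)*(-√11 + 10)) = -468 + 3*((7/2)*(½)*(10 - √11)) = -468 + 3*(35/2 - 7*√11/4) = -468 + (105/2 - 21*√11/4) = -831/2 - 21*√11/4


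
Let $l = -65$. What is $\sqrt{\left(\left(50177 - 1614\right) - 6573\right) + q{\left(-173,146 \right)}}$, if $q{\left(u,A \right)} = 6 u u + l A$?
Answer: $\sqrt{212074} \approx 460.52$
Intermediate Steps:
$q{\left(u,A \right)} = - 65 A + 6 u^{2}$ ($q{\left(u,A \right)} = 6 u u - 65 A = 6 u^{2} - 65 A = - 65 A + 6 u^{2}$)
$\sqrt{\left(\left(50177 - 1614\right) - 6573\right) + q{\left(-173,146 \right)}} = \sqrt{\left(\left(50177 - 1614\right) - 6573\right) + \left(\left(-65\right) 146 + 6 \left(-173\right)^{2}\right)} = \sqrt{\left(48563 - 6573\right) + \left(-9490 + 6 \cdot 29929\right)} = \sqrt{41990 + \left(-9490 + 179574\right)} = \sqrt{41990 + 170084} = \sqrt{212074}$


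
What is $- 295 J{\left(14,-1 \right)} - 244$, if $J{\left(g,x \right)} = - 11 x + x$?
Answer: $-3194$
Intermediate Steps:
$J{\left(g,x \right)} = - 10 x$
$- 295 J{\left(14,-1 \right)} - 244 = - 295 \left(\left(-10\right) \left(-1\right)\right) - 244 = \left(-295\right) 10 - 244 = -2950 - 244 = -3194$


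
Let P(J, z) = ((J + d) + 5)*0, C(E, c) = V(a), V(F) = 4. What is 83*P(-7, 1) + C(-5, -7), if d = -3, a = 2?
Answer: 4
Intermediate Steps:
C(E, c) = 4
P(J, z) = 0 (P(J, z) = ((J - 3) + 5)*0 = ((-3 + J) + 5)*0 = (2 + J)*0 = 0)
83*P(-7, 1) + C(-5, -7) = 83*0 + 4 = 0 + 4 = 4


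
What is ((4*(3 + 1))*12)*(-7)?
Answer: -1344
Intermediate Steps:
((4*(3 + 1))*12)*(-7) = ((4*4)*12)*(-7) = (16*12)*(-7) = 192*(-7) = -1344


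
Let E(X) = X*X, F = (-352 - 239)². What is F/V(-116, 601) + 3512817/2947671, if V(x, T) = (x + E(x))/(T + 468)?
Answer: 122294705919311/4369103460 ≈ 27991.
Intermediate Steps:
F = 349281 (F = (-591)² = 349281)
E(X) = X²
V(x, T) = (x + x²)/(468 + T) (V(x, T) = (x + x²)/(T + 468) = (x + x²)/(468 + T))
F/V(-116, 601) + 3512817/2947671 = 349281/((-116*(1 - 116)/(468 + 601))) + 3512817/2947671 = 349281/((-116*(-115)/1069)) + 3512817*(1/2947671) = 349281/((-116*1/1069*(-115))) + 390313/327519 = 349281/(13340/1069) + 390313/327519 = 349281*(1069/13340) + 390313/327519 = 373381389/13340 + 390313/327519 = 122294705919311/4369103460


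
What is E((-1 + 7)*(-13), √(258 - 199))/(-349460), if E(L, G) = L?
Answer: 39/174730 ≈ 0.00022320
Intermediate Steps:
E((-1 + 7)*(-13), √(258 - 199))/(-349460) = ((-1 + 7)*(-13))/(-349460) = (6*(-13))*(-1/349460) = -78*(-1/349460) = 39/174730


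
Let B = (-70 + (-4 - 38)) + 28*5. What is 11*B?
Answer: 308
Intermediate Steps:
B = 28 (B = (-70 - 42) + 140 = -112 + 140 = 28)
11*B = 11*28 = 308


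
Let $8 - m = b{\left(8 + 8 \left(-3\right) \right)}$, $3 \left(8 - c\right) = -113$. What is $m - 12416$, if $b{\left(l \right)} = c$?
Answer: $- \frac{37361}{3} \approx -12454.0$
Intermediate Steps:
$c = \frac{137}{3}$ ($c = 8 - - \frac{113}{3} = 8 + \frac{113}{3} = \frac{137}{3} \approx 45.667$)
$b{\left(l \right)} = \frac{137}{3}$
$m = - \frac{113}{3}$ ($m = 8 - \frac{137}{3} = - \frac{113}{3} \approx -37.667$)
$m - 12416 = - \frac{113}{3} - 12416 = - \frac{37361}{3}$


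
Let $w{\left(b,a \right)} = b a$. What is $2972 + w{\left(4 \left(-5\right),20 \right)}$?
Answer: $2572$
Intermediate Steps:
$w{\left(b,a \right)} = a b$
$2972 + w{\left(4 \left(-5\right),20 \right)} = 2972 + 20 \cdot 4 \left(-5\right) = 2972 + 20 \left(-20\right) = 2972 - 400 = 2572$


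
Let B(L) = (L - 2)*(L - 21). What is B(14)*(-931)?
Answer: 78204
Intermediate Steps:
B(L) = (-21 + L)*(-2 + L) (B(L) = (-2 + L)*(-21 + L) = (-21 + L)*(-2 + L))
B(14)*(-931) = (42 + 14² - 23*14)*(-931) = (42 + 196 - 322)*(-931) = -84*(-931) = 78204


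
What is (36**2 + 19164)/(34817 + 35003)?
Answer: 1023/3491 ≈ 0.29304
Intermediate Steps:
(36**2 + 19164)/(34817 + 35003) = (1296 + 19164)/69820 = 20460*(1/69820) = 1023/3491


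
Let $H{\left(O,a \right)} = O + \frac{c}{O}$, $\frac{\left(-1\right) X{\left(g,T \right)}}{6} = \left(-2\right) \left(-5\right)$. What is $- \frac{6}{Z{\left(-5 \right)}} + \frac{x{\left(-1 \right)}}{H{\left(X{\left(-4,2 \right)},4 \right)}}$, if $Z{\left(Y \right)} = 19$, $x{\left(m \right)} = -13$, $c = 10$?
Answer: $- \frac{36}{361} \approx -0.099723$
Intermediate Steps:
$X{\left(g,T \right)} = -60$ ($X{\left(g,T \right)} = - 6 \left(\left(-2\right) \left(-5\right)\right) = \left(-6\right) 10 = -60$)
$H{\left(O,a \right)} = O + \frac{10}{O}$
$- \frac{6}{Z{\left(-5 \right)}} + \frac{x{\left(-1 \right)}}{H{\left(X{\left(-4,2 \right)},4 \right)}} = - \frac{6}{19} - \frac{13}{-60 + \frac{10}{-60}} = \left(-6\right) \frac{1}{19} - \frac{13}{-60 + 10 \left(- \frac{1}{60}\right)} = - \frac{6}{19} - \frac{13}{-60 - \frac{1}{6}} = - \frac{6}{19} - \frac{13}{- \frac{361}{6}} = - \frac{6}{19} - - \frac{78}{361} = - \frac{6}{19} + \frac{78}{361} = - \frac{36}{361}$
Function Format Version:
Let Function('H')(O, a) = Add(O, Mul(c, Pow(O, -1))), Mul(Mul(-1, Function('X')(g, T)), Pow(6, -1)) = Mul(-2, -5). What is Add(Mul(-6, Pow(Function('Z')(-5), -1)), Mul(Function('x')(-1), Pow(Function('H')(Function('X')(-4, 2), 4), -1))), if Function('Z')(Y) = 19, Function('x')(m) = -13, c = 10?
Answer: Rational(-36, 361) ≈ -0.099723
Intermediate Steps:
Function('X')(g, T) = -60 (Function('X')(g, T) = Mul(-6, Mul(-2, -5)) = Mul(-6, 10) = -60)
Function('H')(O, a) = Add(O, Mul(10, Pow(O, -1)))
Add(Mul(-6, Pow(Function('Z')(-5), -1)), Mul(Function('x')(-1), Pow(Function('H')(Function('X')(-4, 2), 4), -1))) = Add(Mul(-6, Pow(19, -1)), Mul(-13, Pow(Add(-60, Mul(10, Pow(-60, -1))), -1))) = Add(Mul(-6, Rational(1, 19)), Mul(-13, Pow(Add(-60, Mul(10, Rational(-1, 60))), -1))) = Add(Rational(-6, 19), Mul(-13, Pow(Add(-60, Rational(-1, 6)), -1))) = Add(Rational(-6, 19), Mul(-13, Pow(Rational(-361, 6), -1))) = Add(Rational(-6, 19), Mul(-13, Rational(-6, 361))) = Add(Rational(-6, 19), Rational(78, 361)) = Rational(-36, 361)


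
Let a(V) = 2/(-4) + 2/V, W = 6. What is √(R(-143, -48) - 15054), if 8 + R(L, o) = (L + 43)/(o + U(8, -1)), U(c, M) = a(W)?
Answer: I*√4352318/17 ≈ 122.72*I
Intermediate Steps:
a(V) = -½ + 2/V (a(V) = 2*(-¼) + 2/V = -½ + 2/V)
U(c, M) = -⅙ (U(c, M) = (½)*(4 - 1*6)/6 = (½)*(⅙)*(4 - 6) = (½)*(⅙)*(-2) = -⅙)
R(L, o) = -8 + (43 + L)/(-⅙ + o) (R(L, o) = -8 + (L + 43)/(o - ⅙) = -8 + (43 + L)/(-⅙ + o))
√(R(-143, -48) - 15054) = √(2*(133 - 24*(-48) + 3*(-143))/(-1 + 6*(-48)) - 15054) = √(2*(133 + 1152 - 429)/(-1 - 288) - 15054) = √(2*856/(-289) - 15054) = √(2*(-1/289)*856 - 15054) = √(-1712/289 - 15054) = √(-4352318/289) = I*√4352318/17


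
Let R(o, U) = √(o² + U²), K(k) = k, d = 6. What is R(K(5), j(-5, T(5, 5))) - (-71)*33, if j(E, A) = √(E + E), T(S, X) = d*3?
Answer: 2343 + √15 ≈ 2346.9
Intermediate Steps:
T(S, X) = 18 (T(S, X) = 6*3 = 18)
j(E, A) = √2*√E (j(E, A) = √(2*E) = √2*√E)
R(o, U) = √(U² + o²)
R(K(5), j(-5, T(5, 5))) - (-71)*33 = √((√2*√(-5))² + 5²) - (-71)*33 = √((√2*(I*√5))² + 25) - 1*(-2343) = √((I*√10)² + 25) + 2343 = √(-10 + 25) + 2343 = √15 + 2343 = 2343 + √15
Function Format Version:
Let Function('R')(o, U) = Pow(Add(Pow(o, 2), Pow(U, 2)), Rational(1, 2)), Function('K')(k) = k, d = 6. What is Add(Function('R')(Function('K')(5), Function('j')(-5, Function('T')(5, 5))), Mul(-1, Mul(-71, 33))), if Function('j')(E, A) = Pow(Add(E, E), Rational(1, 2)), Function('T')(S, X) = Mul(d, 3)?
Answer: Add(2343, Pow(15, Rational(1, 2))) ≈ 2346.9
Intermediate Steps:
Function('T')(S, X) = 18 (Function('T')(S, X) = Mul(6, 3) = 18)
Function('j')(E, A) = Mul(Pow(2, Rational(1, 2)), Pow(E, Rational(1, 2))) (Function('j')(E, A) = Pow(Mul(2, E), Rational(1, 2)) = Mul(Pow(2, Rational(1, 2)), Pow(E, Rational(1, 2))))
Function('R')(o, U) = Pow(Add(Pow(U, 2), Pow(o, 2)), Rational(1, 2))
Add(Function('R')(Function('K')(5), Function('j')(-5, Function('T')(5, 5))), Mul(-1, Mul(-71, 33))) = Add(Pow(Add(Pow(Mul(Pow(2, Rational(1, 2)), Pow(-5, Rational(1, 2))), 2), Pow(5, 2)), Rational(1, 2)), Mul(-1, Mul(-71, 33))) = Add(Pow(Add(Pow(Mul(Pow(2, Rational(1, 2)), Mul(I, Pow(5, Rational(1, 2)))), 2), 25), Rational(1, 2)), Mul(-1, -2343)) = Add(Pow(Add(Pow(Mul(I, Pow(10, Rational(1, 2))), 2), 25), Rational(1, 2)), 2343) = Add(Pow(Add(-10, 25), Rational(1, 2)), 2343) = Add(Pow(15, Rational(1, 2)), 2343) = Add(2343, Pow(15, Rational(1, 2)))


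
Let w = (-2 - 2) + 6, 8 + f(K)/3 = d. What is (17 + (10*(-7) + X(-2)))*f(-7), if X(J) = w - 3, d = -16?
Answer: 3888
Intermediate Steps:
f(K) = -72 (f(K) = -24 + 3*(-16) = -24 - 48 = -72)
w = 2 (w = -4 + 6 = 2)
X(J) = -1 (X(J) = 2 - 3 = -1)
(17 + (10*(-7) + X(-2)))*f(-7) = (17 + (10*(-7) - 1))*(-72) = (17 + (-70 - 1))*(-72) = (17 - 71)*(-72) = -54*(-72) = 3888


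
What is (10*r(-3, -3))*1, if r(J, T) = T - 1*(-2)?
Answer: -10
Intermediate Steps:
r(J, T) = 2 + T (r(J, T) = T + 2 = 2 + T)
(10*r(-3, -3))*1 = (10*(2 - 3))*1 = (10*(-1))*1 = -10*1 = -10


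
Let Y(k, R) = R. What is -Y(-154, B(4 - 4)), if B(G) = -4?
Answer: 4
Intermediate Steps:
-Y(-154, B(4 - 4)) = -1*(-4) = 4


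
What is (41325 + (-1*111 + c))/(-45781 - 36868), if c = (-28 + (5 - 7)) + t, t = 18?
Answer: -5886/11807 ≈ -0.49852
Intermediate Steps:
c = -12 (c = (-28 + (5 - 7)) + 18 = (-28 - 2) + 18 = -30 + 18 = -12)
(41325 + (-1*111 + c))/(-45781 - 36868) = (41325 + (-1*111 - 12))/(-45781 - 36868) = (41325 + (-111 - 12))/(-82649) = (41325 - 123)*(-1/82649) = 41202*(-1/82649) = -5886/11807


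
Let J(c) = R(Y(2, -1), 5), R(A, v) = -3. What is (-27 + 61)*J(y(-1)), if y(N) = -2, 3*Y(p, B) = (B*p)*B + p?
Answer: -102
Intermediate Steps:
Y(p, B) = p/3 + p*B**2/3 (Y(p, B) = ((B*p)*B + p)/3 = (p*B**2 + p)/3 = (p + p*B**2)/3 = p/3 + p*B**2/3)
J(c) = -3
(-27 + 61)*J(y(-1)) = (-27 + 61)*(-3) = 34*(-3) = -102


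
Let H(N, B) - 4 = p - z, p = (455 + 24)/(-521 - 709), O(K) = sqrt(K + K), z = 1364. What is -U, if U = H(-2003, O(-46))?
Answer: 1673279/1230 ≈ 1360.4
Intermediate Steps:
O(K) = sqrt(2)*sqrt(K) (O(K) = sqrt(2*K) = sqrt(2)*sqrt(K))
p = -479/1230 (p = 479/(-1230) = 479*(-1/1230) = -479/1230 ≈ -0.38943)
H(N, B) = -1673279/1230 (H(N, B) = 4 + (-479/1230 - 1*1364) = 4 + (-479/1230 - 1364) = 4 - 1678199/1230 = -1673279/1230)
U = -1673279/1230 ≈ -1360.4
-U = -1*(-1673279/1230) = 1673279/1230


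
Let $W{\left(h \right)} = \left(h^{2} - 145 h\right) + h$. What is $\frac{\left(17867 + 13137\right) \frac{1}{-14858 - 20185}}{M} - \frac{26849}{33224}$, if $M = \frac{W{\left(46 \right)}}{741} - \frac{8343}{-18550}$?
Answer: $- \frac{19567708333282453}{30054134354125928} \approx -0.65108$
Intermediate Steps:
$W{\left(h \right)} = h^{2} - 144 h$
$M = - \frac{77441237}{13745550}$ ($M = \frac{46 \left(-144 + 46\right)}{741} - \frac{8343}{-18550} = 46 \left(-98\right) \frac{1}{741} - - \frac{8343}{18550} = \left(-4508\right) \frac{1}{741} + \frac{8343}{18550} = - \frac{4508}{741} + \frac{8343}{18550} = - \frac{77441237}{13745550} \approx -5.6339$)
$\frac{\left(17867 + 13137\right) \frac{1}{-14858 - 20185}}{M} - \frac{26849}{33224} = \frac{\left(17867 + 13137\right) \frac{1}{-14858 - 20185}}{- \frac{77441237}{13745550}} - \frac{26849}{33224} = \frac{31004}{-35043} \left(- \frac{13745550}{77441237}\right) - \frac{26849}{33224} = 31004 \left(- \frac{1}{35043}\right) \left(- \frac{13745550}{77441237}\right) - \frac{26849}{33224} = \left(- \frac{31004}{35043}\right) \left(- \frac{13745550}{77441237}\right) - \frac{26849}{33224} = \frac{142055677400}{904591089397} - \frac{26849}{33224} = - \frac{19567708333282453}{30054134354125928}$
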